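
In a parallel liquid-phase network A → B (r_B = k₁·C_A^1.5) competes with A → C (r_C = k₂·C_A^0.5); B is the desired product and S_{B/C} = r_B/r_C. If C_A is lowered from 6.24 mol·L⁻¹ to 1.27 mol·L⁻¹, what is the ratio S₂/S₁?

0.204

S_{B/C} = (k₁/k₂)·C_A, so S₂/S₁ = (C_{A,2}/C_{A,1}).
= 1.27/6.24 = 0.204.
Selectivity toward B falls as C_A falls — high-concentration operation is favoured.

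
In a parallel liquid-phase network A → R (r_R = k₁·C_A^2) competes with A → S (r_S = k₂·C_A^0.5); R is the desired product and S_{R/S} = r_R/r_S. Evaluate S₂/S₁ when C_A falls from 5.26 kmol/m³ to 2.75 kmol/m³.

0.378

S_{R/S} = (k₁/k₂)·C_A^1.5, so S₂/S₁ = (C_{A,2}/C_{A,1})^1.5.
= (2.75/5.26)^1.5 = (0.5228)^1.5 = 0.378.
Selectivity toward R falls as C_A falls — high-concentration operation is favoured.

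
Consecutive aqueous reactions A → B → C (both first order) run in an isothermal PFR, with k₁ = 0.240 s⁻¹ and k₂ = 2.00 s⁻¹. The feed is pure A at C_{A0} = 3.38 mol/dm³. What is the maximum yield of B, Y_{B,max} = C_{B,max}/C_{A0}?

0.0899

For a first-order series the maximum intermediate yield is C_{B,max}/C_{A0} = (k₁/k₂)^[k₂/(k₂−k₁)].
= (0.240/2.00)^(2.00/(2.00−0.240)) = (0.1200)^(1.136) = 0.08987.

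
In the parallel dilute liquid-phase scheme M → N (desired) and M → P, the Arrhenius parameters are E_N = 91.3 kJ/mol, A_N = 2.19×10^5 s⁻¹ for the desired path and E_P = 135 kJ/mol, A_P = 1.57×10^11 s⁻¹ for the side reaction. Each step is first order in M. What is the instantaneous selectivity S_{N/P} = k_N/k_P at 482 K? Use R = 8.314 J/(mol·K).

0.0759

Since both paths have the same order in M, the concentration cancels and S_{N/P} = k_N/k_P = (A_N/A_P)·exp[(E_P−E_N)/(RT)].
(E_P−E_N)/(RT) = (135−91.3)×10³/(8.314×482) = 43700/4007 = 10.90.
k_N/k_P = (2.19×10^5/1.57×10^11)·exp(10.90) = 1.395×10^-6 × 54446 = 0.0759.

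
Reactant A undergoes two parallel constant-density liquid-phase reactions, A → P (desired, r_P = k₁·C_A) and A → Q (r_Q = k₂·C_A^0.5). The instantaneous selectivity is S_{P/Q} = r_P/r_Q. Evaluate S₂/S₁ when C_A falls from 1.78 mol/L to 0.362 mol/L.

S_{P/Q} = (k₁/k₂)·C_A^0.5, so S₂/S₁ = (C_{A,2}/C_{A,1})^0.5.
= (0.362/1.78)^0.5 = (0.2034)^0.5 = 0.451.
Selectivity toward P falls as C_A falls — high-concentration operation is favoured.

0.451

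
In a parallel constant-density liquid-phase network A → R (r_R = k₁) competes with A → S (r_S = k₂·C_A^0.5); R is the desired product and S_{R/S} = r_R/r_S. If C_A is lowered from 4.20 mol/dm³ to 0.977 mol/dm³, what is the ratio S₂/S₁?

S_{R/S} = (k₁/k₂)·C_A^-0.5, so S₂/S₁ = (C_{A,2}/C_{A,1})^-0.5.
= (0.977/4.20)^(-0.5) = (0.2326)^(-0.5) = 2.07.

2.07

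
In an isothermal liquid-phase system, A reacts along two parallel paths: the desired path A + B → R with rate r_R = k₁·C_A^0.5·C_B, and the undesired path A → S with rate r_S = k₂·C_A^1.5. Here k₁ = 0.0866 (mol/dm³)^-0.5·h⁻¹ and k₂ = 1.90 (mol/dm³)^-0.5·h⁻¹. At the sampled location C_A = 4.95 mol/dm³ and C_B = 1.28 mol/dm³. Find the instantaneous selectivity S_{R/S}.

0.0118

S_{R/S} = r_R/r_S = (k₁·C_A^0.5·C_B)/(k₂·C_A^1.5) = (k₁/k₂)·C_A⁻¹·C_B.
= (0.0866×4.950^0.5×1.280) / (1.90×4.950^1.5) = 0.2466/20.92 = 0.0118.
The undesired path is higher order in A, so low C_A (CSTR or dilute feed) favours R.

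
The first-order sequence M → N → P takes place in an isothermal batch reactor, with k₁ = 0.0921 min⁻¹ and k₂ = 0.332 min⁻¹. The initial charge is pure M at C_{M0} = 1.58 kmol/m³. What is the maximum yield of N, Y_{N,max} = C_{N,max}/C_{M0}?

0.170

Evaluating C_N at t_opt = ln(k₂/k₁)/(k₂−k₁) gives C_{N,max}/C_{M0} = (k₁/k₂)^[k₂/(k₂−k₁)].
= (0.0921/0.332)^(0.332/(0.332−0.0921)) = (0.2774)^(1.384) = 0.1696.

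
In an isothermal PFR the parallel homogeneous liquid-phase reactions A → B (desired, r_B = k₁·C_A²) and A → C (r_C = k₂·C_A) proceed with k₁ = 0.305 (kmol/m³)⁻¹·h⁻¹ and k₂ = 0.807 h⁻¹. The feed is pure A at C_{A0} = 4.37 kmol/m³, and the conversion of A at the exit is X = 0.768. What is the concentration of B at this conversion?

C_A = C_{A0}(1−X) = 1.014 kmol/m³.
Along a PFR/batch, dC_C/dC_A = −r_C/(r_B+r_C) = −k₂/(k₂+k₁·C_A).
Integrating from C_{A0} to C_A: C_C = (0.807/0.305)·ln[(0.807+0.305·4.37)/(0.807+0.305·1.01)] = 2.646·ln(2.140/1.116) = 1.722 kmol/m³.
Then C_B = (C_{A0}−C_A) − C_C = 3.356 − 1.722 = 1.634 kmol/m³.

1.63 kmol/m³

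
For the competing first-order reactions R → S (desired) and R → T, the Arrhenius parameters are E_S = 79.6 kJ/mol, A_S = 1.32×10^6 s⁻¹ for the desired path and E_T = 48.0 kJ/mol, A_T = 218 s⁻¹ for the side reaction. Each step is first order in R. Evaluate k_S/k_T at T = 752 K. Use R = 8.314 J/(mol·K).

Since both paths have the same order in R, the concentration cancels and S_{S/T} = k_S/k_T = (A_S/A_T)·exp[(E_T−E_S)/(RT)].
(E_T−E_S)/(RT) = (48.0−79.6)×10³/(8.314×752) = -31600/6252 = -5.054.
k_S/k_T = (1.32×10^6/218)·exp(-5.054) = 6055 × 0.006382 = 38.6.
Since E_S > E_T, raising the temperature improves selectivity toward S.

38.6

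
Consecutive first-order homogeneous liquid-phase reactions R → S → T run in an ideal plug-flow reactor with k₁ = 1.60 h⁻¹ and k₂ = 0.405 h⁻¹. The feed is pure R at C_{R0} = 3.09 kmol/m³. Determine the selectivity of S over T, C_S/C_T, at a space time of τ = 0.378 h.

11.5

The intermediate concentration in a first-order A→B→C sequence is C_S = k₁C_{R0}(e^(−k₁τ) − e^(−k₂τ))/(k₂−k₁).
e^(−k₁τ) = e^(−1.60×0.378) = e^(−0.6048) = 0.5462; e^(−k₂τ) = e^(−0.1531) = 0.8581.
C_S = 1.60×3.09/(0.405−1.60) × (0.5462−0.8581) = (-4.137)×(-0.3119) = 1.290 kmol/m³.
C_R = C_{R0}e^(−k₁τ) = 1.688 kmol/m³, so C_T = C_{R0}−C_R−C_S = 0.1120 kmol/m³; C_S/C_T = 11.5.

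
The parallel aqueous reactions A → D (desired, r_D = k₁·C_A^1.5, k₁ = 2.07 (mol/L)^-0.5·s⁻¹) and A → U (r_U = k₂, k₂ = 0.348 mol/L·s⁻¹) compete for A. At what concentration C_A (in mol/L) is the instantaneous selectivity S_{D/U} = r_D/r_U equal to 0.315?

S_{D/U} = (k₁/k₂)·C_A^1.5 ⇒ C_A = (S·k₂/k₁)^(1/1.5).
= (0.315×0.348/2.07)^(0.6667) = (0.05296)^(0.6667) = 0.141 mol/L.

0.141 mol/L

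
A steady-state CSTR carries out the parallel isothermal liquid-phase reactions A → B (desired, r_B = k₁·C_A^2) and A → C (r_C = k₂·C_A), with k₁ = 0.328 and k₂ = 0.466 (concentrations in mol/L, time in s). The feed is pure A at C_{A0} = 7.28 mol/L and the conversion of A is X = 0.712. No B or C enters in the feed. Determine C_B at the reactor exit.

Exit C_A = C_{A0}(1−X) = 7.28×0.288 = 2.097 mol/L.
Rates in a CSTR are evaluated at the outlet concentration: r_B = 0.328×2.097^2 = 1.442, r_C = 0.466×2.097 = 0.9770.
Fraction of consumed A going to B: r_B/(r_B+r_C) = 0.5961.
C_B = 0.5961·C_{A0}·X = 0.5961×7.28×0.712 = 3.09 mol/L.

3.09 mol/L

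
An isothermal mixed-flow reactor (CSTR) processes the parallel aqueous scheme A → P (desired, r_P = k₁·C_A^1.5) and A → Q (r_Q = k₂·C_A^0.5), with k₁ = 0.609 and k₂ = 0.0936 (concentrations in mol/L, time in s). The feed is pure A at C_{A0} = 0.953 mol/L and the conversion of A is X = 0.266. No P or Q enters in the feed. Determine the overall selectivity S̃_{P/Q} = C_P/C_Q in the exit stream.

Exit C_A = C_{A0}(1−X) = 0.953×0.734 = 0.6995 mol/L.
In a CSTR the entire volume is at exit conditions, so r_P = 0.609×0.6995^1.5 = 0.3563 and r_Q = 0.0936×0.6995^0.5 = 0.07828.
Overall selectivity = C_P/C_Q = r_Pτ/(r_Qτ) = r_P/r_Q = 4.55.

4.55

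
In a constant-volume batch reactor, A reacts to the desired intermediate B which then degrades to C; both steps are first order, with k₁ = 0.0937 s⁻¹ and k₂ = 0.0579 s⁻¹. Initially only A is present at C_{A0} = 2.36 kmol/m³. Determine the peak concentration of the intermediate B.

At the optimum, C_{B,max}/C_{A0} = (k₁/k₂)^[k₂/(k₂−k₁)].
= (0.0937/0.0579)^(0.0579/(0.0579−0.0937)) = (1.618)^(-1.617) = 0.4591.
C_{B,max} = 0.4591×2.36 = 1.08 kmol/m³.

1.08 kmol/m³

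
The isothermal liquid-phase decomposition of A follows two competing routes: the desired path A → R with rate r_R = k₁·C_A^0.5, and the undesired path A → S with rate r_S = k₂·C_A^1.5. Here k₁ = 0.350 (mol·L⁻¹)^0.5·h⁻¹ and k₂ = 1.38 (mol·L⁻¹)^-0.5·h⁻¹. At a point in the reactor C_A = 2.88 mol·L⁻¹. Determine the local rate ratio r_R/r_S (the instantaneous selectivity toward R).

S_{R/S} = r_R/r_S = (k₁·C_A^0.5)/(k₂·C_A^1.5) = (k₁/k₂)·C_A⁻¹.
= (0.350×2.880^0.5) / (1.38×2.880^1.5) = 0.5940/6.745 = 0.0881.
The undesired path is higher order in A, so low C_A (CSTR or dilute feed) favours R.

0.0881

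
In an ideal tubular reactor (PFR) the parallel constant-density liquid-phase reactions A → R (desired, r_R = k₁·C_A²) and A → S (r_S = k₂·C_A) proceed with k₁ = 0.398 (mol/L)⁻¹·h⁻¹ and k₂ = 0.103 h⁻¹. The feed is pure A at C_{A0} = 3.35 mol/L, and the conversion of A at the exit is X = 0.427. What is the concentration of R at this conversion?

1.30 mol/L

C_A = C_{A0}(1−X) = 1.920 mol/L.
Along a PFR/batch, dC_S/dC_A = −r_S/(r_R+r_S) = −k₂/(k₂+k₁·C_A).
Integrating from C_{A0} to C_A: C_S = (0.103/0.398)·ln[(0.103+0.398·3.35)/(0.103+0.398·1.92)] = 0.2588·ln(1.436/0.8670) = 0.1306 mol/L.
Then C_R = (C_{A0}−C_A) − C_S = 1.430 − 0.1306 = 1.300 mol/L.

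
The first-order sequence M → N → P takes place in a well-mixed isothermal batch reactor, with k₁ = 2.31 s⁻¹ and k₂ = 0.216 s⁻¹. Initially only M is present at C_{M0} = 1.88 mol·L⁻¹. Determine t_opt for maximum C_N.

1.13 s

For first-order series the maximum of C_N occurs at t_opt = ln(k₂/k₁)/(k₂−k₁).
= ln(0.216/2.31)/(0.216−2.31) = ln(0.09351)/-2.094 = -2.370/-2.094 = 1.13 s.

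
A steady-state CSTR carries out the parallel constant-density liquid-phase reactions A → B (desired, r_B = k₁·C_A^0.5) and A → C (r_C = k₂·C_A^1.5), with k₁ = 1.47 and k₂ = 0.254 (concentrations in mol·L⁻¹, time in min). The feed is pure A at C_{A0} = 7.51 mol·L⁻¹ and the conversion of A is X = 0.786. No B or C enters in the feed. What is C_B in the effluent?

4.62 mol·L⁻¹

Exit C_A = C_{A0}(1−X) = 7.51×0.214 = 1.607 mol·L⁻¹.
Rates in a CSTR are evaluated at the outlet concentration: r_B = 1.47×1.607^0.5 = 1.864, r_C = 0.254×1.607^1.5 = 0.5175.
Fraction of consumed A going to B: r_B/(r_B+r_C) = 0.7827.
C_B = 0.7827·C_{A0}·X = 0.7827×7.51×0.786 = 4.62 mol·L⁻¹.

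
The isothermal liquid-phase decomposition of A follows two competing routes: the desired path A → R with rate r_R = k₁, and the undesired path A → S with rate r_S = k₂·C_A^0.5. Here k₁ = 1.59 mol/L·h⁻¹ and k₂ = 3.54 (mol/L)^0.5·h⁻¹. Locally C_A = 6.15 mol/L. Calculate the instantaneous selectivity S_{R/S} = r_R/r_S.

0.181

S_{R/S} = r_R/r_S = (k₁)/(k₂·C_A^0.5) = (k₁/k₂)·C_A^-0.5.
= (1.59) / (3.54×6.150^0.5) = 1.590/8.779 = 0.181.
The undesired path is higher order in A, so low C_A (CSTR or dilute feed) favours R.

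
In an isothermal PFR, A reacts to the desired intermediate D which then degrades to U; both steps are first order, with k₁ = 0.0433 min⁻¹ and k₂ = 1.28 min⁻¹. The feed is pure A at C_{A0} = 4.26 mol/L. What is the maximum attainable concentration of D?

0.128 mol/L

For a first-order series the maximum intermediate yield is C_{D,max}/C_{A0} = (k₁/k₂)^[k₂/(k₂−k₁)].
= (0.0433/1.28)^(1.28/(1.28−0.0433)) = (0.03383)^(1.035) = 0.03005.
C_{D,max} = 0.03005×4.26 = 0.128 mol/L.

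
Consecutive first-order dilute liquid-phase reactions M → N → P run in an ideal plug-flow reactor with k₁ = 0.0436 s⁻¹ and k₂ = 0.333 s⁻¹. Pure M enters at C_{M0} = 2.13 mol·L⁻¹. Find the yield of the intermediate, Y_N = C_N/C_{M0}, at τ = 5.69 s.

The intermediate concentration in a first-order A→B→C sequence is C_N = k₁C_{M0}(e^(−k₁τ) − e^(−k₂τ))/(k₂−k₁).
e^(−k₁τ) = e^(−0.0436×5.69) = e^(−0.2481) = 0.7803; e^(−k₂τ) = e^(−1.895) = 0.1504.
C_N = 0.0436×2.13/(0.333−0.0436) × (0.7803−0.1504) = 0.3209×0.6299 = 0.2021 mol·L⁻¹.
Y_N = C_N/C_{M0} = 0.2021/2.13 = 0.0949.

0.0949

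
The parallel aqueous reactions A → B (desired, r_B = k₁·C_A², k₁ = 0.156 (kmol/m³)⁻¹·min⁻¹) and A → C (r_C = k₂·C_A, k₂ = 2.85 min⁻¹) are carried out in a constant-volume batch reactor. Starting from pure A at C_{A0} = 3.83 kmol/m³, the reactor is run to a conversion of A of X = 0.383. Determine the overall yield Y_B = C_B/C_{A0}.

C_A = C_{A0}(1−X) = 2.363 kmol/m³.
Along a PFR/batch, dC_C/dC_A = −r_C/(r_B+r_C) = −k₂/(k₂+k₁·C_A).
Integrating from C_{A0} to C_A: C_C = (2.85/0.156)·ln[(2.85+0.156·3.83)/(2.85+0.156·2.36)] = 18.27·ln(3.447/3.219) = 1.255 kmol/m³.
Then C_B = (C_{A0}−C_A) − C_C = 1.467 − 1.255 = 0.2121 kmol/m³.
Y_B = C_B/C_{A0} = 0.2121/3.83 = 0.0554.

0.0554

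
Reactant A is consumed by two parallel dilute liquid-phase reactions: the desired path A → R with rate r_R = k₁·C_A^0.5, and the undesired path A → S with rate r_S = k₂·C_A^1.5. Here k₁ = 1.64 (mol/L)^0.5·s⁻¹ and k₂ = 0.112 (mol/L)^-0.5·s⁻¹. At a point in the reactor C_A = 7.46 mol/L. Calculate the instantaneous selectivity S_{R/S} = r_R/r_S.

1.96

S_{R/S} = r_R/r_S = (k₁·C_A^0.5)/(k₂·C_A^1.5) = (k₁/k₂)·C_A⁻¹.
= (1.64×7.460^0.5) / (0.112×7.460^1.5) = 4.479/2.282 = 1.96.
The undesired path is higher order in A, so low C_A (CSTR or dilute feed) favours R.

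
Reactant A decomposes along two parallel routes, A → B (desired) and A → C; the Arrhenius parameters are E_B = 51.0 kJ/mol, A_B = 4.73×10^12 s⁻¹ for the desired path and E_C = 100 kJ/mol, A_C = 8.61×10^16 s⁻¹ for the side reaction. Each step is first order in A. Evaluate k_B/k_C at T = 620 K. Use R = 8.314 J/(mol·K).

0.738

With equal orders, S_{B/C} = k_B/k_C = (A_B/A_C)·exp[(E_C−E_B)/(RT)].
(E_C−E_B)/(RT) = (100−51.0)×10³/(8.314×620) = 49000/5155 = 9.506.
k_B/k_C = (4.73×10^12/8.61×10^16)·exp(9.506) = 5.494×10^-5 × 13439 = 0.738.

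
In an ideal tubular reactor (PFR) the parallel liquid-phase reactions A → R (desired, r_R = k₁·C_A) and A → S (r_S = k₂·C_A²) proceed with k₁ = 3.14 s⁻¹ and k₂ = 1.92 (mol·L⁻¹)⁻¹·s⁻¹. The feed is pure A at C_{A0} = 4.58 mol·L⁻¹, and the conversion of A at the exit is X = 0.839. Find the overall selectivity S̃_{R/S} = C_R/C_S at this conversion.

C_A = C_{A0}(1−X) = 0.7374 mol·L⁻¹.
Along a PFR/batch, dC_R/dC_A = −r_R/(r_R+r_S) = −k₁/(k₁+k₂·C_A).
Integrating from C_{A0} to C_A: C_R = (3.14/1.92)·ln[(3.14+1.92·4.58)/(3.14+1.92·0.737)] = 1.635·ln(11.93/4.556) = 1.575 mol·L⁻¹.
C_S = (C_{A0}−C_A)−C_R = 2.268 mol·L⁻¹; S̃_{R/S} = 1.575/2.268 = 0.694.

0.694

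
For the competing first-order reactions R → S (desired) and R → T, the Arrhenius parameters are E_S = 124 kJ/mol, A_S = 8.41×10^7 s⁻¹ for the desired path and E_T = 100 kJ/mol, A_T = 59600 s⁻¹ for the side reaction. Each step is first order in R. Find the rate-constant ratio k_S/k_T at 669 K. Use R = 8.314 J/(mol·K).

18.9

With equal orders, S_{S/T} = k_S/k_T = (A_S/A_T)·exp[(E_T−E_S)/(RT)].
(E_T−E_S)/(RT) = (100−124)×10³/(8.314×669) = -24000/5562 = -4.315.
k_S/k_T = (8.41×10^7/59600)·exp(-4.315) = 1411 × 0.01337 = 18.9.
Since E_S > E_T, raising the temperature improves selectivity toward S.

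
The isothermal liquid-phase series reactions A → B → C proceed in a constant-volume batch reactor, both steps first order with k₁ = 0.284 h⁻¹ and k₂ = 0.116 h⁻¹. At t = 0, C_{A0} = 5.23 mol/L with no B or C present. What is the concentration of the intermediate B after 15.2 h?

Solving the coupled first-order balances gives C_B(t) = [k₁/(k₂−k₁)]·C_{A0}·(e^(−k₁t) − e^(−k₂t)).
e^(−k₁t) = e^(−0.284×15.2) = e^(−4.317) = 0.01334; e^(−k₂t) = e^(−1.763) = 0.1715.
C_B = 0.284×5.23/(0.116−0.284) × (0.01334−0.1715) = (-8.841)×(-0.1582) = 1.398 mol/L.

1.40 mol/L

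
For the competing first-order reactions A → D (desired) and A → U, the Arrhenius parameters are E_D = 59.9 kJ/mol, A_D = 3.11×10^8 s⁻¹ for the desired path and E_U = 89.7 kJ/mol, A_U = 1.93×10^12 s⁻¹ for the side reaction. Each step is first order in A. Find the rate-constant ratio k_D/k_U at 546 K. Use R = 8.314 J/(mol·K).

k_D/k_U = (A_D/A_U)·exp[−(E_D−E_U)/(RT)] = (A_D/A_U)·exp[(E_U−E_D)/(RT)].
(E_U−E_D)/(RT) = (89.7−59.9)×10³/(8.314×546) = 29800/4539 = 6.565.
k_D/k_U = (3.11×10^8/1.93×10^12)·exp(6.565) = 1.611×10^-4 × 709.6 = 0.114.
Since E_D < E_U, lowering the temperature improves selectivity toward D.

0.114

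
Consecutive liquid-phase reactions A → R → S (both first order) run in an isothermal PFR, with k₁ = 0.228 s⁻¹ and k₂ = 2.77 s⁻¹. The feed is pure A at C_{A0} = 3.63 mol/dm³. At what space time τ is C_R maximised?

Setting dC_R/dτ = 0 gives τ_opt = ln(k₂/k₁)/(k₂−k₁).
= ln(2.77/0.228)/(2.77−0.228) = ln(12.15)/2.542 = 2.497/2.542 = 0.982 s.

0.982 s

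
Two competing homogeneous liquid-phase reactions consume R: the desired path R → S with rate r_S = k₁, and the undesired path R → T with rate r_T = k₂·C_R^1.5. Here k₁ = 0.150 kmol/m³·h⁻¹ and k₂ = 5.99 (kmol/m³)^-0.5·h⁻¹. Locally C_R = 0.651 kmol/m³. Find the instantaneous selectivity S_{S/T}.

0.0477

S_{S/T} = r_S/r_T = (k₁)/(k₂·C_R^1.5) = (k₁/k₂)·C_R^-1.5.
= (0.150) / (5.99×0.6510^1.5) = 0.1500/3.146 = 0.0477.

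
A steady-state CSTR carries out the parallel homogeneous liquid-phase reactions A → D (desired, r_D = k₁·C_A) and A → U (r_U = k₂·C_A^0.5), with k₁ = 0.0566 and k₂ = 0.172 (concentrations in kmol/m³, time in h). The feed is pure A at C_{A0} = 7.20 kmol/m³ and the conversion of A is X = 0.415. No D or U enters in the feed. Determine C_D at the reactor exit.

1.20 kmol/m³

Exit C_A = C_{A0}(1−X) = 7.20×0.585 = 4.212 kmol/m³.
Rates in a CSTR are evaluated at the outlet concentration: r_D = 0.0566×4.212 = 0.2384, r_U = 0.172×4.212^0.5 = 0.3530.
Fraction of consumed A going to D: r_D/(r_D+r_U) = 0.4031.
C_D = 0.4031·C_{A0}·X = 0.4031×7.20×0.415 = 1.20 kmol/m³.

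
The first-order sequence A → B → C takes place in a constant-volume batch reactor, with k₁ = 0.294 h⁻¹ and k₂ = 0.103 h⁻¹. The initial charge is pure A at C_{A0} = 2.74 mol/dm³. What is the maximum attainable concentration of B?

For a first-order series the maximum intermediate yield is C_{B,max}/C_{A0} = (k₁/k₂)^[k₂/(k₂−k₁)].
= (0.294/0.103)^(0.103/(0.103−0.294)) = (2.854)^(-0.5393) = 0.5680.
C_{B,max} = 0.5680×2.74 = 1.56 mol/dm³.

1.56 mol/dm³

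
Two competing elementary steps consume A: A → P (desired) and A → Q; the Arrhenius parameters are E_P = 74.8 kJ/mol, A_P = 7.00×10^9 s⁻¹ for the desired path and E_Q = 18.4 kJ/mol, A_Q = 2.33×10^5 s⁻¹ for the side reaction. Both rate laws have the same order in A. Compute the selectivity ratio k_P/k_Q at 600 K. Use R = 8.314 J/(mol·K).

0.369

With equal orders, S_{P/Q} = k_P/k_Q = (A_P/A_Q)·exp[(E_Q−E_P)/(RT)].
(E_Q−E_P)/(RT) = (18.4−74.8)×10³/(8.314×600) = -56400/4988 = -11.31.
k_P/k_Q = (7.00×10^9/2.33×10^5)·exp(-11.31) = 30043 × 1.230×10^-5 = 0.369.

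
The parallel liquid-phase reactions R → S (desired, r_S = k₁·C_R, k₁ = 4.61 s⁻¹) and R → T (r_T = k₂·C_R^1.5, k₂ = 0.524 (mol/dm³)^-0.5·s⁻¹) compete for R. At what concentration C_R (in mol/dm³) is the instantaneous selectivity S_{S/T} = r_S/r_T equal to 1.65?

S_{S/T} = (k₁/k₂)·C_R^-0.5 ⇒ C_R = (S·k₂/k₁)^(-2).
= (1.65×0.524/4.61)^(-2) = (0.1875)^(-2) = 28.4 mol/dm³.

28.4 mol/dm³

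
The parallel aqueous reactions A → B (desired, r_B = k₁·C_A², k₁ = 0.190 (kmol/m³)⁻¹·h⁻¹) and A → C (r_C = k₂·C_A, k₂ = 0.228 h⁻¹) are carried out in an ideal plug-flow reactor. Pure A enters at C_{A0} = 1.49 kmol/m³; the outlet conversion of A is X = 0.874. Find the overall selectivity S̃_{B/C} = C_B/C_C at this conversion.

0.640

C_A = C_{A0}(1−X) = 0.1877 kmol/m³.
Along a PFR/batch, dC_C/dC_A = −r_C/(r_B+r_C) = −k₂/(k₂+k₁·C_A).
Integrating from C_{A0} to C_A: C_C = (0.228/0.190)·ln[(0.228+0.190·1.49)/(0.228+0.190·0.188)] = 1.200·ln(0.5111/0.2637) = 0.7942 kmol/m³.
Then C_B = (C_{A0}−C_A) − C_C = 1.302 − 0.7942 = 0.5080 kmol/m³.
S̃_{B/C} = C_B/C_C = 0.5080/0.7942 = 0.640.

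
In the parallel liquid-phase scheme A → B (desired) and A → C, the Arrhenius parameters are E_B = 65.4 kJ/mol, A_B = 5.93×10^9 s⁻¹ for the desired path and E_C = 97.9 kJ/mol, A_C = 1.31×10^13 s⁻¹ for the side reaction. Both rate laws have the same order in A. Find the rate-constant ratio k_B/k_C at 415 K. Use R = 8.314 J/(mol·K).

5.58

k_B/k_C = (A_B/A_C)·exp[−(E_B−E_C)/(RT)] = (A_B/A_C)·exp[(E_C−E_B)/(RT)].
(E_C−E_B)/(RT) = (97.9−65.4)×10³/(8.314×415) = 32500/3450 = 9.419.
k_B/k_C = (5.93×10^9/1.31×10^13)·exp(9.419) = 4.527×10^-4 × 12326 = 5.58.
Since E_B < E_C, lowering the temperature improves selectivity toward B.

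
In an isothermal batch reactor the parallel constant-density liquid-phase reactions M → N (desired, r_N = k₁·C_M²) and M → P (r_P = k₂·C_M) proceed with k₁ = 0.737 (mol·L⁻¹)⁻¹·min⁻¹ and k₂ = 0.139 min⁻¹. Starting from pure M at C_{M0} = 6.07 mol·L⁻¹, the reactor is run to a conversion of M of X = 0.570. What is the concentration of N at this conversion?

C_M = C_{M0}(1−X) = 2.610 mol·L⁻¹.
Along a PFR/batch, dC_P/dC_M = −r_P/(r_N+r_P) = −k₂/(k₂+k₁·C_M).
Integrating from C_{M0} to C_M: C_P = (0.139/0.737)·ln[(0.139+0.737·6.07)/(0.139+0.737·2.61)] = 0.1886·ln(4.613/2.063) = 0.1518 mol·L⁻¹.
Then C_N = (C_{M0}−C_M) − C_P = 3.460 − 0.1518 = 3.308 mol·L⁻¹.

3.31 mol·L⁻¹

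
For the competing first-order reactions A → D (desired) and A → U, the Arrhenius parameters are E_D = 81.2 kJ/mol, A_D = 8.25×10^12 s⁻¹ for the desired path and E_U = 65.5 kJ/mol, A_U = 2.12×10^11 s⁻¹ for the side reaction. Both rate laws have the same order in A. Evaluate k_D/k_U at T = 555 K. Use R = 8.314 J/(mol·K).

Since both paths have the same order in A, the concentration cancels and S_{D/U} = k_D/k_U = (A_D/A_U)·exp[(E_U−E_D)/(RT)].
(E_U−E_D)/(RT) = (65.5−81.2)×10³/(8.314×555) = -15700/4614 = -3.402.
k_D/k_U = (8.25×10^12/2.12×10^11)·exp(-3.402) = 38.92 × 0.03329 = 1.30.

1.30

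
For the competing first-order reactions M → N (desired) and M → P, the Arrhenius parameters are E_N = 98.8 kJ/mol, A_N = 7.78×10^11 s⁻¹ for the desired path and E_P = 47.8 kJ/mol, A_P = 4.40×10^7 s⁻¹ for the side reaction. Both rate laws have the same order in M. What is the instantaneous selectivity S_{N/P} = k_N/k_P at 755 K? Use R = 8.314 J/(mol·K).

5.24

With equal orders, S_{N/P} = k_N/k_P = (A_N/A_P)·exp[(E_P−E_N)/(RT)].
(E_P−E_N)/(RT) = (47.8−98.8)×10³/(8.314×755) = -51000/6277 = -8.125.
k_N/k_P = (7.78×10^11/4.40×10^7)·exp(-8.125) = 17682 × 2.961×10^-4 = 5.24.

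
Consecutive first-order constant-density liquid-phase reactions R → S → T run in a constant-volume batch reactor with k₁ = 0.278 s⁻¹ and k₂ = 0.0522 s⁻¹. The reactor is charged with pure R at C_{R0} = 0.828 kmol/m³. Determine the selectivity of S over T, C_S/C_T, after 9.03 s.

For first-order series with pure R initially, C_S(t) = k₁C_{R0}/(k₂−k₁)·(e^(−k₁t) − e^(−k₂t)).
e^(−k₁t) = e^(−0.278×9.03) = e^(−2.510) = 0.08124; e^(−k₂t) = e^(−0.4714) = 0.6241.
C_S = 0.278×0.828/(0.0522−0.278) × (0.08124−0.6241) = (-1.019)×(-0.5429) = 0.5534 kmol/m³.
C_R = C_{R0}e^(−k₁t) = 0.06727 kmol/m³, so C_T = C_{R0}−C_R−C_S = 0.2073 kmol/m³; C_S/C_T = 2.67.

2.67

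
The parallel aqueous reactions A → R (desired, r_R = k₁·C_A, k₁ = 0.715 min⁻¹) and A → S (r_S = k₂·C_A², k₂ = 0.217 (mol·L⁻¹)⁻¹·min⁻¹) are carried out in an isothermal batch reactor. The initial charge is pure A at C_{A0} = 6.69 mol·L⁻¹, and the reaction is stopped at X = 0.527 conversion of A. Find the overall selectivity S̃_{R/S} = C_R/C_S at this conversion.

0.686

C_A = C_{A0}(1−X) = 3.164 mol·L⁻¹.
Along a PFR/batch, dC_R/dC_A = −r_R/(r_R+r_S) = −k₁/(k₁+k₂·C_A).
Integrating from C_{A0} to C_A: C_R = (0.715/0.217)·ln[(0.715+0.217·6.69)/(0.715+0.217·3.16)] = 3.295·ln(2.167/1.402) = 1.435 mol·L⁻¹.
C_S = (C_{A0}−C_A)−C_R = 2.091 mol·L⁻¹; S̃_{R/S} = 1.435/2.091 = 0.686.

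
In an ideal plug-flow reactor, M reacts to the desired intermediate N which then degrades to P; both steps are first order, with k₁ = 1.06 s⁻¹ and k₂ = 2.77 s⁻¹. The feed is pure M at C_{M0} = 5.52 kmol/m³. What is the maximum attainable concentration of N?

Evaluating C_N at τ_opt = ln(k₂/k₁)/(k₂−k₁) gives C_{N,max}/C_{M0} = (k₁/k₂)^[k₂/(k₂−k₁)].
= (1.06/2.77)^(2.77/(2.77−1.06)) = (0.3827)^(1.620) = 0.2110.
C_{N,max} = 0.2110×5.52 = 1.16 kmol/m³.

1.16 kmol/m³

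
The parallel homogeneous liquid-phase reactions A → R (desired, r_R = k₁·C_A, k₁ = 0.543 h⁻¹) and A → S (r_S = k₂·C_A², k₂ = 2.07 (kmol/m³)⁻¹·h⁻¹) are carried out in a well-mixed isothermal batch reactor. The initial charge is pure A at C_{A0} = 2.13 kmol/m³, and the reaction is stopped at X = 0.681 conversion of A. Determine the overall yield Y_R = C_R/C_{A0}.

C_A = C_{A0}(1−X) = 0.6795 kmol/m³.
Along a PFR/batch, dC_R/dC_A = −r_R/(r_R+r_S) = −k₁/(k₁+k₂·C_A).
Integrating from C_{A0} to C_A: C_R = (0.543/2.07)·ln[(0.543+2.07·2.13)/(0.543+2.07·0.679)] = 0.2623·ln(4.952/1.950) = 0.2445 kmol/m³.
Y_R = C_R/C_{A0} = 0.2445/2.13 = 0.115.

0.115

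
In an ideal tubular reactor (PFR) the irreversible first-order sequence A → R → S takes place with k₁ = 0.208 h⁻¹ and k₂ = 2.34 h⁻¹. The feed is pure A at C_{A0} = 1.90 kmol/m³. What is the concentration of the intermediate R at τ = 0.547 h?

For first-order series with pure A initially, C_R(τ) = k₁C_{A0}/(k₂−k₁)·(e^(−k₁τ) − e^(−k₂τ)).
e^(−k₁τ) = e^(−0.208×0.547) = e^(−0.1138) = 0.8925; e^(−k₂τ) = e^(−1.280) = 0.2780.
C_R = 0.208×1.90/(2.34−0.208) × (0.8925−0.2780) = 0.1854×0.6144 = 0.1139 kmol/m³.

0.114 kmol/m³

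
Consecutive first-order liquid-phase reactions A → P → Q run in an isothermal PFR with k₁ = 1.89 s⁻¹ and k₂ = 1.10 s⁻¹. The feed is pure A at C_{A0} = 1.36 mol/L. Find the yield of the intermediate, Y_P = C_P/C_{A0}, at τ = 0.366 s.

0.402

The intermediate concentration in a first-order A→B→C sequence is C_P = k₁C_{A0}(e^(−k₁τ) − e^(−k₂τ))/(k₂−k₁).
e^(−k₁τ) = e^(−1.89×0.366) = e^(−0.6917) = 0.5007; e^(−k₂τ) = e^(−0.4026) = 0.6686.
C_P = 1.89×1.36/(1.10−1.89) × (0.5007−0.6686) = (-3.254)×(-0.1679) = 0.5462 mol/L.
Y_P = C_P/C_{A0} = 0.5462/1.36 = 0.402.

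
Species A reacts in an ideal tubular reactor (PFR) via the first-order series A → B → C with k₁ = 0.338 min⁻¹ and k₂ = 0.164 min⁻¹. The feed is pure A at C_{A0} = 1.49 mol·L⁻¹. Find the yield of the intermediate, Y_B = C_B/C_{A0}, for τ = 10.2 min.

0.303

The intermediate concentration in a first-order A→B→C sequence is C_B = k₁C_{A0}(e^(−k₁τ) − e^(−k₂τ))/(k₂−k₁).
e^(−k₁τ) = e^(−0.338×10.2) = e^(−3.448) = 0.03182; e^(−k₂τ) = e^(−1.673) = 0.1877.
C_B = 0.338×1.49/(0.164−0.338) × (0.03182−0.1877) = (-2.894)×(-0.1559) = 0.4512 mol·L⁻¹.
Y_B = C_B/C_{A0} = 0.4512/1.49 = 0.303.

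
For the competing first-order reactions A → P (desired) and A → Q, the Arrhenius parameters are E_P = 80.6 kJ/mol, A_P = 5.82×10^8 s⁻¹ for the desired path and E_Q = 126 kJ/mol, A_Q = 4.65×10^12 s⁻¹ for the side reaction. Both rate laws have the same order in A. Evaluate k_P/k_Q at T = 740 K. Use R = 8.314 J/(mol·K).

With equal orders, S_{P/Q} = k_P/k_Q = (A_P/A_Q)·exp[(E_Q−E_P)/(RT)].
(E_Q−E_P)/(RT) = (126−80.6)×10³/(8.314×740) = 45400/6152 = 7.379.
k_P/k_Q = (5.82×10^8/4.65×10^12)·exp(7.379) = 1.252×10^-4 × 1602 = 0.201.

0.201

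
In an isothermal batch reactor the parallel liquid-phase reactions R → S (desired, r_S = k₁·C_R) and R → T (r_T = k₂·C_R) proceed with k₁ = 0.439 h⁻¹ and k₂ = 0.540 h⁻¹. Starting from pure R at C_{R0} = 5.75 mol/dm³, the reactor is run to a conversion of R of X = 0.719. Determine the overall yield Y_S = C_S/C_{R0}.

0.322

C_R = C_{R0}(1−X) = 1.616 mol/dm³.
Both paths are first order in R, so the instantaneous fraction to S is constant: dC_S/d(−C_R) = k₁/(k₁+k₂) = 0.4484.
C_S = 0.4484·(C_{R0}−C_R) = 0.4484×4.134 = 1.85 mol/dm³.
Y_S = C_S/C_{R0} = 1.854/5.75 = 0.322.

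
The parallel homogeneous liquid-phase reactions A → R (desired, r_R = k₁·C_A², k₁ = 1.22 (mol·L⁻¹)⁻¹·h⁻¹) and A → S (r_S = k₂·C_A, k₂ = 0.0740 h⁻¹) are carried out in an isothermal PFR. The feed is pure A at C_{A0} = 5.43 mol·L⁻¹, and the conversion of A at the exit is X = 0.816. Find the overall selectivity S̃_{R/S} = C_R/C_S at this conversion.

43.4

C_A = C_{A0}(1−X) = 0.9991 mol·L⁻¹.
Along a PFR/batch, dC_S/dC_A = −r_S/(r_R+r_S) = −k₂/(k₂+k₁·C_A).
Integrating from C_{A0} to C_A: C_S = (0.0740/1.22)·ln[(0.0740+1.22·5.43)/(0.0740+1.22·0.999)] = 0.06066·ln(6.699/1.293) = 0.09978 mol·L⁻¹.
Then C_R = (C_{A0}−C_A) − C_S = 4.431 − 0.09978 = 4.331 mol·L⁻¹.
S̃_{R/S} = C_R/C_S = 4.331/0.09978 = 43.4.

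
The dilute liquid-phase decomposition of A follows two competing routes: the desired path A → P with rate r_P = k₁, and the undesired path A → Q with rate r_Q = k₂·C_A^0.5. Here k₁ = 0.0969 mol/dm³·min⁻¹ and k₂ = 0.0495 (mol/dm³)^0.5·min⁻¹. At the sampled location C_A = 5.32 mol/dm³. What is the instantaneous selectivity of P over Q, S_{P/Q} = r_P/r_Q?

S_{P/Q} = r_P/r_Q = (k₁)/(k₂·C_A^0.5) = (k₁/k₂)·C_A^-0.5.
= (0.0969) / (0.0495×5.320^0.5) = 0.09690/0.1142 = 0.849.

0.849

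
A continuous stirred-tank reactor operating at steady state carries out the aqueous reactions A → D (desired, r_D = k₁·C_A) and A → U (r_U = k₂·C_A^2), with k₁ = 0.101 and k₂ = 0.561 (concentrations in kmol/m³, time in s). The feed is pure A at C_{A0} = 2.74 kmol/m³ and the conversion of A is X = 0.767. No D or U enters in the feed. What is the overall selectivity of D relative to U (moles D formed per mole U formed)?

Exit C_A = C_{A0}(1−X) = 2.74×0.233 = 0.6384 kmol/m³.
In a CSTR the entire volume is at exit conditions, so r_D = 0.101×0.6384 = 0.06448 and r_U = 0.561×0.6384^2 = 0.2287.
Overall selectivity = C_D/C_U = r_Dτ/(r_Uτ) = r_D/r_U = 0.282.

0.282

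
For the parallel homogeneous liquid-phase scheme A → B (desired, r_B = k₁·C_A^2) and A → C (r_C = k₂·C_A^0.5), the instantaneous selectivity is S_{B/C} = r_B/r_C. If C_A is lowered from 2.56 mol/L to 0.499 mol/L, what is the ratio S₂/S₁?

S_{B/C} = (k₁/k₂)·C_A^1.5, so S₂/S₁ = (C_{A,2}/C_{A,1})^1.5.
= (0.499/2.56)^1.5 = (0.1949)^1.5 = 0.0861.
Selectivity toward B falls as C_A falls — high-concentration operation is favoured.

0.0861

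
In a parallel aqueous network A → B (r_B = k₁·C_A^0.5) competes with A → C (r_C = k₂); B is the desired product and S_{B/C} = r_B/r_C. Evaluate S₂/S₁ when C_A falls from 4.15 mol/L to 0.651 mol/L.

S_{B/C} = (k₁/k₂)·C_A^0.5, so S₂/S₁ = (C_{A,2}/C_{A,1})^0.5.
= (0.651/4.15)^0.5 = (0.1569)^0.5 = 0.396.

0.396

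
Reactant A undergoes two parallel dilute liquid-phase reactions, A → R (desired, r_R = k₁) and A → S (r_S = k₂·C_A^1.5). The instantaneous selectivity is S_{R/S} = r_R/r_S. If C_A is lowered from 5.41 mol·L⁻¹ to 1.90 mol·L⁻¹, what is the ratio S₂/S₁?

4.80

S_{R/S} = (k₁/k₂)·C_A^-1.5, so S₂/S₁ = (C_{A,2}/C_{A,1})^-1.5.
= (1.90/5.41)^(-1.5) = (0.3512)^(-1.5) = 4.80.
Selectivity toward R rises as C_A falls — low-concentration operation is favoured.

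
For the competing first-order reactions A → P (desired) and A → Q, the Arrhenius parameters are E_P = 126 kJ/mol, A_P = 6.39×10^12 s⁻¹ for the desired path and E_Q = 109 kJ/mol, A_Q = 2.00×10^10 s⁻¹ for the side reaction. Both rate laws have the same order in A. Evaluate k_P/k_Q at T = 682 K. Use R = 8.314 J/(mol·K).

With equal orders, S_{P/Q} = k_P/k_Q = (A_P/A_Q)·exp[(E_Q−E_P)/(RT)].
(E_Q−E_P)/(RT) = (109−126)×10³/(8.314×682) = -17000/5670 = -2.998.
k_P/k_Q = (6.39×10^12/2.00×10^10)·exp(-2.998) = 319.5 × 0.04988 = 15.9.

15.9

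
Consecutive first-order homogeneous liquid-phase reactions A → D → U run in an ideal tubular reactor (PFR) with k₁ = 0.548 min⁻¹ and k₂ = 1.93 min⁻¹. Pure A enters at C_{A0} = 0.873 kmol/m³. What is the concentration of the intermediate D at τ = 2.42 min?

0.0887 kmol/m³

The intermediate concentration in a first-order A→B→C sequence is C_D = k₁C_{A0}(e^(−k₁τ) − e^(−k₂τ))/(k₂−k₁).
e^(−k₁τ) = e^(−0.548×2.42) = e^(−1.326) = 0.2655; e^(−k₂τ) = e^(−4.671) = 0.009367.
C_D = 0.548×0.873/(1.93−0.548) × (0.2655−0.009367) = 0.3462×0.2561 = 0.08866 kmol/m³.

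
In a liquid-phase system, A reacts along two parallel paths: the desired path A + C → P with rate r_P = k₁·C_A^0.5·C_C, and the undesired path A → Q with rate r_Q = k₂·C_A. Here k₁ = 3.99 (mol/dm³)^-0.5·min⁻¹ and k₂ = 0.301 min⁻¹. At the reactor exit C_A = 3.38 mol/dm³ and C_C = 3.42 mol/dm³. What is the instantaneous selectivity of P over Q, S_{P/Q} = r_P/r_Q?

24.7

S_{P/Q} = r_P/r_Q = (k₁·C_A^0.5·C_C)/(k₂·C_A) = (k₁/k₂)·C_A^-0.5·C_C.
= (3.99×3.380^0.5×3.420) / (0.301×3.380) = 25.09/1.017 = 24.7.
The undesired path is higher order in A, so low C_A (CSTR or dilute feed) favours P.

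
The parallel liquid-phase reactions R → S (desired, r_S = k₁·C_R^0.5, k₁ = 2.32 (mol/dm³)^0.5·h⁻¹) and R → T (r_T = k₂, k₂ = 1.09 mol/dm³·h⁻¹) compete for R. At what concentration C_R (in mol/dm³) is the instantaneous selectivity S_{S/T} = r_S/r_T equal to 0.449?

S_{S/T} = (k₁/k₂)·C_R^0.5 ⇒ C_R = (S·k₂/k₁)^(2).
= (0.449×1.09/2.32)^(2) = (0.2110)^(2) = 0.0445 mol/dm³.

0.0445 mol/dm³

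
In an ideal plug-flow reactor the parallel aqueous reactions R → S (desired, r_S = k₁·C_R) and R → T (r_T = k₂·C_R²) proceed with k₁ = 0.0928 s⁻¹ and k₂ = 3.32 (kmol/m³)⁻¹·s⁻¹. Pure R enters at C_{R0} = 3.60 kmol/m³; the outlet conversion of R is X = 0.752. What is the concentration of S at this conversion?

0.0383 kmol/m³

C_R = C_{R0}(1−X) = 0.8928 kmol/m³.
Along a PFR/batch, dC_S/dC_R = −r_S/(r_S+r_T) = −k₁/(k₁+k₂·C_R).
Integrating from C_{R0} to C_R: C_S = (0.0928/3.32)·ln[(0.0928+3.32·3.60)/(0.0928+3.32·0.893)] = 0.02795·ln(12.04/3.057) = 0.03833 kmol/m³.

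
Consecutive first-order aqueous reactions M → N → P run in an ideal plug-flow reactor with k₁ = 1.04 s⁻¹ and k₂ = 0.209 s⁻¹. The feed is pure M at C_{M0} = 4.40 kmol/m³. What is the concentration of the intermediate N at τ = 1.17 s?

2.68 kmol/m³

For first-order series with pure M initially, C_N(τ) = k₁C_{M0}/(k₂−k₁)·(e^(−k₁τ) − e^(−k₂τ)).
e^(−k₁τ) = e^(−1.04×1.17) = e^(−1.217) = 0.2962; e^(−k₂τ) = e^(−0.2445) = 0.7831.
C_N = 1.04×4.40/(0.209−1.04) × (0.2962−0.7831) = (-5.507)×(-0.4869) = 2.681 kmol/m³.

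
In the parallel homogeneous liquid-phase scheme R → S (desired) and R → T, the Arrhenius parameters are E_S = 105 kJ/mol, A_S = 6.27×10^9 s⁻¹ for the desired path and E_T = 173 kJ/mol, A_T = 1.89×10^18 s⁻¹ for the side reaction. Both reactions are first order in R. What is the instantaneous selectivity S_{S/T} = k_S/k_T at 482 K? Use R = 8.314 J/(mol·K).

0.0777

Since both paths have the same order in R, the concentration cancels and S_{S/T} = k_S/k_T = (A_S/A_T)·exp[(E_T−E_S)/(RT)].
(E_T−E_S)/(RT) = (173−105)×10³/(8.314×482) = 68000/4007 = 16.97.
k_S/k_T = (6.27×10^9/1.89×10^18)·exp(16.97) = 3.317×10^-9 × 2.341×10^7 = 0.0777.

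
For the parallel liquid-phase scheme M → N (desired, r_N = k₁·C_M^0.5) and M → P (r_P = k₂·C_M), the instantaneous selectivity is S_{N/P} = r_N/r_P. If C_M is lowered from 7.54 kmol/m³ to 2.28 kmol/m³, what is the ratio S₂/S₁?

S_{N/P} = (k₁/k₂)·C_M^-0.5, so S₂/S₁ = (C_{M,2}/C_{M,1})^-0.5.
= (2.28/7.54)^(-0.5) = (0.3024)^(-0.5) = 1.82.
Selectivity toward N rises as C_M falls — low-concentration operation is favoured.

1.82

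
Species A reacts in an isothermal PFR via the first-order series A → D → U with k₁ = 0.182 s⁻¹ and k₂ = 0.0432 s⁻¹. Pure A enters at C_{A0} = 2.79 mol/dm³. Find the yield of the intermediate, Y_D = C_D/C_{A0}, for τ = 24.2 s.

0.445

Solving the coupled first-order balances gives C_D(τ) = [k₁/(k₂−k₁)]·C_{A0}·(e^(−k₁τ) − e^(−k₂τ)).
e^(−k₁τ) = e^(−0.182×24.2) = e^(−4.404) = 0.01222; e^(−k₂τ) = e^(−1.045) = 0.3515.
C_D = 0.182×2.79/(0.0432−0.182) × (0.01222−0.3515) = (-3.658)×(-0.3393) = 1.241 mol/dm³.
Y_D = C_D/C_{A0} = 1.241/2.79 = 0.445.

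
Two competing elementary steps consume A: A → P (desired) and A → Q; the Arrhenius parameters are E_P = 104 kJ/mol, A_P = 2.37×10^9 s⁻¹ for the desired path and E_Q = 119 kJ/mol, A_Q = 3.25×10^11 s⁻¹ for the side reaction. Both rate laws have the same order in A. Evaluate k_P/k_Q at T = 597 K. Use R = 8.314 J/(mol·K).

With equal orders, S_{P/Q} = k_P/k_Q = (A_P/A_Q)·exp[(E_Q−E_P)/(RT)].
(E_Q−E_P)/(RT) = (119−104)×10³/(8.314×597) = 15000/4963 = 3.022.
k_P/k_Q = (2.37×10^9/3.25×10^11)·exp(3.022) = 0.007292 × 20.53 = 0.150.
Since E_P < E_Q, lowering the temperature improves selectivity toward P.

0.150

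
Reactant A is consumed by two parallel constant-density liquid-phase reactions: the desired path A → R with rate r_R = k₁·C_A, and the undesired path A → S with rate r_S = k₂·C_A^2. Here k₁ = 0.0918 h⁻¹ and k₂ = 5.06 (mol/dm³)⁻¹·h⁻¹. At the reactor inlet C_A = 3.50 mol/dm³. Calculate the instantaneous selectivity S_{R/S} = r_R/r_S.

0.00518

S_{R/S} = r_R/r_S = (k₁·C_A)/(k₂·C_A^2) = (k₁/k₂)·C_A⁻¹.
= (0.0918×3.500) / (5.06×3.500^2) = 0.3213/61.98 = 0.00518.
The undesired path is higher order in A, so low C_A (CSTR or dilute feed) favours R.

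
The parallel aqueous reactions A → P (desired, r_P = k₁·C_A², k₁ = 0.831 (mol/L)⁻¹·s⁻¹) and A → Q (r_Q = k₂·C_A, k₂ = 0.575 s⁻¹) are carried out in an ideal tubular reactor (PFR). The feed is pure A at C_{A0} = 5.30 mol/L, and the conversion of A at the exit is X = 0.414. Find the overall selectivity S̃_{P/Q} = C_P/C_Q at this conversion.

5.95

C_A = C_{A0}(1−X) = 3.106 mol/L.
Along a PFR/batch, dC_Q/dC_A = −r_Q/(r_P+r_Q) = −k₂/(k₂+k₁·C_A).
Integrating from C_{A0} to C_A: C_Q = (0.575/0.831)·ln[(0.575+0.831·5.30)/(0.575+0.831·3.11)] = 0.6919·ln(4.979/3.156) = 0.3155 mol/L.
Then C_P = (C_{A0}−C_A) − C_Q = 2.194 − 0.3155 = 1.879 mol/L.
S̃_{P/Q} = C_P/C_Q = 1.879/0.3155 = 5.95.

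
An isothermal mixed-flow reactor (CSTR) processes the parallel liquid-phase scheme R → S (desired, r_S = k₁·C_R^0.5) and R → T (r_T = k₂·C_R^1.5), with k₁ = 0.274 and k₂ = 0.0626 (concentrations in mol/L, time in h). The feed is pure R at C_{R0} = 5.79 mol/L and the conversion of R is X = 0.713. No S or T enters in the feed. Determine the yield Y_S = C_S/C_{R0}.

0.517

Exit C_R = C_{R0}(1−X) = 5.79×0.287 = 1.662 mol/L.
In a CSTR the entire volume is at exit conditions, so r_S = 0.274×1.662^0.5 = 0.3532 and r_T = 0.0626×1.662^1.5 = 0.1341.
Fraction of consumed R going to S: r_S/(r_S+r_T) = 0.7248.
C_S = 0.7248·C_{R0}·X = 0.7248×5.79×0.713 = 2.99 mol/L; Y_S = C_S/C_{R0} = 0.517.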